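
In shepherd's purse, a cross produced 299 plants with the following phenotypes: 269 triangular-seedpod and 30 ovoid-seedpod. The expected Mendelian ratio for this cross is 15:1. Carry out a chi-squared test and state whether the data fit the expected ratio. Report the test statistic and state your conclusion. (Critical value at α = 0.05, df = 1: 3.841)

Total ratio parts = 16. Expected numbers out of 299:
  triangular-seedpod: 299 × 15/16 = 280.3125
  ovoid-seedpod: 299 × 1/16 = 18.6875
χ² = Σ (O − E)² / E
  triangular-seedpod: (269 − 280.3125)² / 280.3125 = 0.4565
  ovoid-seedpod: (30 − 18.6875)² / 18.6875 = 6.8480
χ² = 0.4565 + 6.8480 = 7.3045 ≈ 7.305
Degrees of freedom = 2 − 1 = 1; critical value at α = 0.05 is 3.841.
Since 7.305 > 3.841, we reject the null hypothesis — the data do not fit the 15:1 ratio.

7.305; not consistent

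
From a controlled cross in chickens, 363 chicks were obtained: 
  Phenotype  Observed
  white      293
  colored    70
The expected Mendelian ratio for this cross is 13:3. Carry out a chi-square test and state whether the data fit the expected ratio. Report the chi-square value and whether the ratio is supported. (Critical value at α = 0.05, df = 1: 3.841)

Expected counts for N = 363 under a 13:3 ratio (total parts = 16):
  white: 363 × 13/16 = 294.9375
  colored: 363 × 3/16 = 68.0625
χ² = Σ (O − E)² / E
  white: (293 − 294.9375)² / 294.9375 = 0.0127
  colored: (70 − 68.0625)² / 68.0625 = 0.0552
χ² = 0.0127 + 0.0552 = 0.0679 ≈ 0.068
Degrees of freedom = 2 − 1 = 1; critical value at α = 0.05 is 3.841.
Since 0.068 < 3.841, we fail to reject the null hypothesis — the data are consistent with the 13:3 ratio.

0.068; consistent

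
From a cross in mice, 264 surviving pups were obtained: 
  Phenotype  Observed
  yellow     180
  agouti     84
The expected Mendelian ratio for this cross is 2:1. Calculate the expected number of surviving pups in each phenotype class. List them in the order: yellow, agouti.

Under the 2:1 hypothesis (Σ ratio = 3, N = 264):
  yellow: 264 × 2/3 = 176
  agouti: 264 × 1/3 = 88

176, 88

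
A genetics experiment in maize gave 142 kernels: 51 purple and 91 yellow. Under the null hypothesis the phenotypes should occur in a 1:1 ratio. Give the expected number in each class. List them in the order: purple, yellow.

Under the 1:1 hypothesis (Σ ratio = 2, N = 142):
  purple: 142 × 1/2 = 71
  yellow: 142 × 1/2 = 71

71, 71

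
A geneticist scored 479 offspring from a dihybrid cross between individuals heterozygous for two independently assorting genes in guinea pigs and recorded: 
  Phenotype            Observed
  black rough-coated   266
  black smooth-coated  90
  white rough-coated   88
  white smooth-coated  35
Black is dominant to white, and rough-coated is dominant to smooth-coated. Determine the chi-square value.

A dihybrid F₂ with independent assortment and complete dominance at both loci gives a 9:3:3:1 phenotypic ratio.
Under the 9:3:3:1 hypothesis (Σ ratio = 16, N = 479):
  black rough-coated: 479 × 9/16 = 269.4375
  black smooth-coated: 479 × 3/16 = 89.8125
  white rough-coated: 479 × 3/16 = 89.8125
  white smooth-coated: 479 × 1/16 = 29.9375
χ² = Σ (O − E)² / E
  black rough-coated: (266 − 269.4375)² / 269.4375 = 0.0439
  black smooth-coated: (90 − 89.8125)² / 89.8125 = 0.0004
  white rough-coated: (88 − 89.8125)² / 89.8125 = 0.0366
  white smooth-coated: (35 − 29.9375)² / 29.9375 = 0.8561
χ² = 0.0439 + 0.0004 + 0.0366 + 0.8561 = 0.937

0.937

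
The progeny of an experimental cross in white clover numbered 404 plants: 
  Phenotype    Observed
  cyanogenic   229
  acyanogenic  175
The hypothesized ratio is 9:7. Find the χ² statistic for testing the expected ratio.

0.031

The 9:7 ratio has 16 parts, so with N = 404 the expected counts are:
  cyanogenic: 404 × 9/16 = 227.25
  acyanogenic: 404 × 7/16 = 176.75
χ² = Σ (O − E)² / E
  cyanogenic: (229 − 227.25)² / 227.25 = 0.0135
  acyanogenic: (175 − 176.75)² / 176.75 = 0.0173
χ² = 0.0135 + 0.0173 = 0.0308 ≈ 0.031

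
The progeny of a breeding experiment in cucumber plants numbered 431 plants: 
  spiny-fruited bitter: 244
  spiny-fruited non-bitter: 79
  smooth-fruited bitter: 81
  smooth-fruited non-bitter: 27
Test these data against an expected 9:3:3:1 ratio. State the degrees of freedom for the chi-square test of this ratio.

A goodness-of-fit test with 4 phenotype classes has df = 4 − 1 = 3.

3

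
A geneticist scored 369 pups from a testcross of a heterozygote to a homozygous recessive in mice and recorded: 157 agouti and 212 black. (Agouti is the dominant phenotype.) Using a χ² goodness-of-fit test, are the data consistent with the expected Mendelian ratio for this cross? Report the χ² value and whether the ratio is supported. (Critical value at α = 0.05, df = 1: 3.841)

A testcross of a heterozygote (Aa × aa) gives a 1:1 phenotypic ratio.
Expected counts for N = 369 under a 1:1 ratio (total parts = 2):
  agouti: 369 × 1/2 = 184.5
  black: 369 × 1/2 = 184.5
χ² = Σ (O − E)² / E
  agouti: (157 − 184.5)² / 184.5 = 4.0989
  black: (212 − 184.5)² / 184.5 = 4.0989
χ² = 4.0989 + 4.0989 = 8.1978 ≈ 8.198
Degrees of freedom = 2 − 1 = 1; critical value at α = 0.05 is 3.841.
Since 8.198 > 3.841, we reject the null hypothesis — the data do not fit the 1:1 ratio.

8.198; not consistent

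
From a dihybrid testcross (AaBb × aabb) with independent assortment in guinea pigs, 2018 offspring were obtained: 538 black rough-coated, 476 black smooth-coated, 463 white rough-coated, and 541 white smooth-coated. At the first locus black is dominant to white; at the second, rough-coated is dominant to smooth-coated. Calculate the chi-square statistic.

9.889

A dihybrid testcross with independent assortment gives a 1:1:1:1 ratio.
The 1:1:1:1 ratio has 4 parts, so with N = 2018 the expected counts are:
  black rough-coated: 2018 × 1/4 = 504.5
  black smooth-coated: 2018 × 1/4 = 504.5
  white rough-coated: 2018 × 1/4 = 504.5
  white smooth-coated: 2018 × 1/4 = 504.5
χ² = Σ (O − E)² / E
  black rough-coated: (538 − 504.5)² / 504.5 = 2.2245
  black smooth-coated: (476 − 504.5)² / 504.5 = 1.6100
  white rough-coated: (463 − 504.5)² / 504.5 = 3.4138
  white smooth-coated: (541 − 504.5)² / 504.5 = 2.6407
χ² = 2.2245 + 1.6100 + 3.4138 + 2.6407 = 9.889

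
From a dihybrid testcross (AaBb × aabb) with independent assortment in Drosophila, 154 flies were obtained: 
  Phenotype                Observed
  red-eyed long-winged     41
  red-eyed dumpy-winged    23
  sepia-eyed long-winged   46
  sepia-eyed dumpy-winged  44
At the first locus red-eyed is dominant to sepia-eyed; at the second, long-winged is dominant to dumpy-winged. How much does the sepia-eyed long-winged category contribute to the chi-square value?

A dihybrid testcross with independent assortment gives a 1:1:1:1 ratio.
Expected counts for N = 154 under a 1:1:1:1 ratio (total parts = 4):
  red-eyed long-winged: 154 × 1/4 = 38.5
  red-eyed dumpy-winged: 154 × 1/4 = 38.5
  sepia-eyed long-winged: 154 × 1/4 = 38.5
  sepia-eyed dumpy-winged: 154 × 1/4 = 38.5
Contribution of sepia-eyed long-winged: (46 − 38.5)² / 38.5 = 1.4610

1.461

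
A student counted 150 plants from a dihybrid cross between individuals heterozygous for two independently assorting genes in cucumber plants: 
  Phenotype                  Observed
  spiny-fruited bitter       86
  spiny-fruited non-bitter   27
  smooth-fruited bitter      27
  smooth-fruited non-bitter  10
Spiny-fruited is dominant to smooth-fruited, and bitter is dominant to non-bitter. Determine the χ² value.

0.163

A dihybrid F₂ with independent assortment and complete dominance at both loci gives a 9:3:3:1 phenotypic ratio.
Expected counts for N = 150 under a 9:3:3:1 ratio (total parts = 16):
  spiny-fruited bitter: 150 × 9/16 = 84.375
  spiny-fruited non-bitter: 150 × 3/16 = 28.125
  smooth-fruited bitter: 150 × 3/16 = 28.125
  smooth-fruited non-bitter: 150 × 1/16 = 9.375
χ² = Σ (O − E)² / E
  spiny-fruited bitter: (86 − 84.375)² / 84.375 = 0.0313
  spiny-fruited non-bitter: (27 − 28.125)² / 28.125 = 0.0450
  smooth-fruited bitter: (27 − 28.125)² / 28.125 = 0.0450
  smooth-fruited non-bitter: (10 − 9.375)² / 9.375 = 0.0417
χ² = 0.0313 + 0.0450 + 0.0450 + 0.0417 = 0.163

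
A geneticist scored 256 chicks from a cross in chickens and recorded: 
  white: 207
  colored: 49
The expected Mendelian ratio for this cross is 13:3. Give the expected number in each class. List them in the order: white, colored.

208, 48

Total ratio parts = 16. Expected numbers out of 256:
  white: 256 × 13/16 = 208
  colored: 256 × 3/16 = 48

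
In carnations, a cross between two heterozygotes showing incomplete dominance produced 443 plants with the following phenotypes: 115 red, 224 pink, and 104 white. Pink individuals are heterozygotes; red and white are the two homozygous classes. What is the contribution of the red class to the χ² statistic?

With incomplete dominance, a heterozygote × heterozygote cross gives a 1:2:1 phenotypic ratio.
Expected counts for N = 443 under a 1:2:1 ratio (total parts = 4):
  red: 443 × 1/4 = 110.75
  pink: 443 × 2/4 = 221.5
  white: 443 × 1/4 = 110.75
Contribution of red: (115 − 110.75)² / 110.75 = 0.1631

0.163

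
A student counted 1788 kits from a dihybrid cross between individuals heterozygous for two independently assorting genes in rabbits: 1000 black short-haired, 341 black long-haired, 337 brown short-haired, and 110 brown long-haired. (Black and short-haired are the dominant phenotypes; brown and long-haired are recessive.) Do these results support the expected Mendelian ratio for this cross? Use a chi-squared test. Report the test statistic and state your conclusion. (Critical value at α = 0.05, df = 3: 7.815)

0.168; consistent

A dihybrid F₂ with independent assortment and complete dominance at both loci gives a 9:3:3:1 phenotypic ratio.
The 9:3:3:1 ratio has 16 parts, so with N = 1788 the expected counts are:
  black short-haired: 1788 × 9/16 = 1005.75
  black long-haired: 1788 × 3/16 = 335.25
  brown short-haired: 1788 × 3/16 = 335.25
  brown long-haired: 1788 × 1/16 = 111.75
χ² = Σ (O − E)² / E
  black short-haired: (1000 − 1005.75)² / 1005.75 = 0.0329
  black long-haired: (341 − 335.25)² / 335.25 = 0.0986
  brown short-haired: (337 − 335.25)² / 335.25 = 0.0091
  brown long-haired: (110 − 111.75)² / 111.75 = 0.0274
χ² = 0.0329 + 0.0986 + 0.0091 + 0.0274 = 0.168
Degrees of freedom = 4 − 1 = 3; critical value at α = 0.05 is 7.815.
Since 0.168 < 7.815, we fail to reject the null hypothesis — the data are consistent with the 9:3:3:1 ratio.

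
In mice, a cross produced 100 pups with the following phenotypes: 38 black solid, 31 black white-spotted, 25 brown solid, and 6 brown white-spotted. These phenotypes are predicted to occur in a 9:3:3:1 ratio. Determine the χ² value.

16.018

Expected counts for N = 100 under a 9:3:3:1 ratio (total parts = 16):
  black solid: 100 × 9/16 = 56.25
  black white-spotted: 100 × 3/16 = 18.75
  brown solid: 100 × 3/16 = 18.75
  brown white-spotted: 100 × 1/16 = 6.25
χ² = Σ (O − E)² / E
  black solid: (38 − 56.25)² / 56.25 = 5.9211
  black white-spotted: (31 − 18.75)² / 18.75 = 8.0033
  brown solid: (25 − 18.75)² / 18.75 = 2.0833
  brown white-spotted: (6 − 6.25)² / 6.25 = 0.0100
χ² = 5.9211 + 8.0033 + 2.0833 + 0.0100 = 16.0177 ≈ 16.018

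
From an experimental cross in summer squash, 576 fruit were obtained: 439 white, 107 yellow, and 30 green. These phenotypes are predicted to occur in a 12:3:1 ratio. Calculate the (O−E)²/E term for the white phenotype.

0.113

Expected counts for N = 576 under a 12:3:1 ratio (total parts = 16):
  white: 576 × 12/16 = 432
  yellow: 576 × 3/16 = 108
  green: 576 × 1/16 = 36
Contribution of white: (439 − 432)² / 432 = 0.1134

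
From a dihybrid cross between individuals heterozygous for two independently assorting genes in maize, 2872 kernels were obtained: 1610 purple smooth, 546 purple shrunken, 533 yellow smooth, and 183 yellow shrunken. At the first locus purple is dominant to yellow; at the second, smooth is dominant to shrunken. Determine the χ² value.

A dihybrid F₂ with independent assortment and complete dominance at both loci gives a 9:3:3:1 phenotypic ratio.
Total ratio parts = 16. Expected numbers out of 2872:
  purple smooth: 2872 × 9/16 = 1615.5
  purple shrunken: 2872 × 3/16 = 538.5
  yellow smooth: 2872 × 3/16 = 538.5
  yellow shrunken: 2872 × 1/16 = 179.5
χ² = Σ (O − E)² / E
  purple smooth: (1610 − 1615.5)² / 1615.5 = 0.0187
  purple shrunken: (546 − 538.5)² / 538.5 = 0.1045
  yellow smooth: (533 − 538.5)² / 538.5 = 0.0562
  yellow shrunken: (183 − 179.5)² / 179.5 = 0.0682
χ² = 0.0187 + 0.1045 + 0.0562 + 0.0682 = 0.2476 ≈ 0.248

0.248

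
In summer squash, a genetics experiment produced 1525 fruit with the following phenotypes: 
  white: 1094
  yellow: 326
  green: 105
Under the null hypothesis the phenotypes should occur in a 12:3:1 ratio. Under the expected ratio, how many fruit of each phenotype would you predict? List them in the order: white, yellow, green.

Total ratio parts = 16. Expected numbers out of 1525:
  white: 1525 × 12/16 = 1143.75
  yellow: 1525 × 3/16 = 285.9375
  green: 1525 × 1/16 = 95.3125

1143.75, 285.9375, 95.3125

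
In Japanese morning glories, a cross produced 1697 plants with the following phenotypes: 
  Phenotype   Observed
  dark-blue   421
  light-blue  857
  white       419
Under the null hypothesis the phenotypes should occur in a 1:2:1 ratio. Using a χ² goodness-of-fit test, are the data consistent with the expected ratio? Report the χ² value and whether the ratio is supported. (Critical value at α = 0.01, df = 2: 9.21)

0.175; consistent

Under the 1:2:1 hypothesis (Σ ratio = 4, N = 1697):
  dark-blue: 1697 × 1/4 = 424.25
  light-blue: 1697 × 2/4 = 848.5
  white: 1697 × 1/4 = 424.25
χ² = Σ (O − E)² / E
  dark-blue: (421 − 424.25)² / 424.25 = 0.0249
  light-blue: (857 − 848.5)² / 848.5 = 0.0852
  white: (419 − 424.25)² / 424.25 = 0.0650
χ² = 0.0249 + 0.0852 + 0.0650 = 0.1751 ≈ 0.175
Degrees of freedom = 3 − 1 = 2; critical value at α = 0.01 is 9.21.
Since 0.175 < 9.21, we fail to reject the null hypothesis — the data are consistent with the 1:2:1 ratio.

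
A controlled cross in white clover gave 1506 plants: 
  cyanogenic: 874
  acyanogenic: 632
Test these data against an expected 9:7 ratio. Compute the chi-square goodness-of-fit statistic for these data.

Under the 9:7 hypothesis (Σ ratio = 16, N = 1506):
  cyanogenic: 1506 × 9/16 = 847.125
  acyanogenic: 1506 × 7/16 = 658.875
χ² = Σ (O − E)² / E
  cyanogenic: (874 − 847.125)² / 847.125 = 0.8526
  acyanogenic: (632 − 658.875)² / 658.875 = 1.0962
χ² = 0.8526 + 1.0962 = 1.9488 ≈ 1.949

1.949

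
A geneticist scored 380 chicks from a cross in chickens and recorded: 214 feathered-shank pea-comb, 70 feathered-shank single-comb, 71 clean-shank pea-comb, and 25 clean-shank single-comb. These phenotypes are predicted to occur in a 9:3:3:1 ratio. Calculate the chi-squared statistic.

0.089

Under the 9:3:3:1 hypothesis (Σ ratio = 16, N = 380):
  feathered-shank pea-comb: 380 × 9/16 = 213.75
  feathered-shank single-comb: 380 × 3/16 = 71.25
  clean-shank pea-comb: 380 × 3/16 = 71.25
  clean-shank single-comb: 380 × 1/16 = 23.75
χ² = Σ (O − E)² / E
  feathered-shank pea-comb: (214 − 213.75)² / 213.75 = 0.0003
  feathered-shank single-comb: (70 − 71.25)² / 71.25 = 0.0219
  clean-shank pea-comb: (71 − 71.25)² / 71.25 = 0.0009
  clean-shank single-comb: (25 − 23.75)² / 23.75 = 0.0658
χ² = 0.0003 + 0.0219 + 0.0009 + 0.0658 = 0.0889 ≈ 0.089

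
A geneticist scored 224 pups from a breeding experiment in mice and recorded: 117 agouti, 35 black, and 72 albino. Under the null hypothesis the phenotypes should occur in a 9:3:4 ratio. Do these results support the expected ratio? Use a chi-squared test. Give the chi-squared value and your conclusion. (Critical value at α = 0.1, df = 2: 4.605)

6.381; not consistent

Expected counts for N = 224 under a 9:3:4 ratio (total parts = 16):
  agouti: 224 × 9/16 = 126
  black: 224 × 3/16 = 42
  albino: 224 × 4/16 = 56
χ² = Σ (O − E)² / E
  agouti: (117 − 126)² / 126 = 0.6429
  black: (35 − 42)² / 42 = 1.1667
  albino: (72 − 56)² / 56 = 4.5714
χ² = 0.6429 + 1.1667 + 4.5714 = 6.381
Degrees of freedom = 3 − 1 = 2; critical value at α = 0.1 is 4.605.
Since 6.381 > 4.605, we reject the null hypothesis — the data do not fit the 9:3:4 ratio.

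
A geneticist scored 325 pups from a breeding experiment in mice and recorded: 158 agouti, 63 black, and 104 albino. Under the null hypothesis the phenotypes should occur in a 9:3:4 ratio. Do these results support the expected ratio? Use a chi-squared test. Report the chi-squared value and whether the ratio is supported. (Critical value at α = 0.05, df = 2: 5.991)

The 9:3:4 ratio has 16 parts, so with N = 325 the expected counts are:
  agouti: 325 × 9/16 = 182.8125
  black: 325 × 3/16 = 60.9375
  albino: 325 × 4/16 = 81.25
χ² = Σ (O − E)² / E
  agouti: (158 − 182.8125)² / 182.8125 = 3.3677
  black: (63 − 60.9375)² / 60.9375 = 0.0698
  albino: (104 − 81.25)² / 81.25 = 6.3700
χ² = 3.3677 + 0.0698 + 6.3700 = 9.8075 ≈ 9.808
Degrees of freedom = 3 − 1 = 2; critical value at α = 0.05 is 5.991.
Since 9.808 > 5.991, we reject the null hypothesis — the data do not fit the 9:3:4 ratio.

9.808; not consistent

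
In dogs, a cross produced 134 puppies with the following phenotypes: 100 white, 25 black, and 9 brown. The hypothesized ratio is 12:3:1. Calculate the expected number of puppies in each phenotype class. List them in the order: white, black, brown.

Expected counts for N = 134 under a 12:3:1 ratio (total parts = 16):
  white: 134 × 12/16 = 100.5
  black: 134 × 3/16 = 25.125
  brown: 134 × 1/16 = 8.375

100.5, 25.125, 8.375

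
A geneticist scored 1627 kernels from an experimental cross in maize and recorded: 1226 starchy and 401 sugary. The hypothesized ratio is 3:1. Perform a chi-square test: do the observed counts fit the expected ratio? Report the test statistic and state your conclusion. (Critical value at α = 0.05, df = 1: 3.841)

Total ratio parts = 4. Expected numbers out of 1627:
  starchy: 1627 × 3/4 = 1220.25
  sugary: 1627 × 1/4 = 406.75
χ² = Σ (O − E)² / E
  starchy: (1226 − 1220.25)² / 1220.25 = 0.0271
  sugary: (401 − 406.75)² / 406.75 = 0.0813
χ² = 0.0271 + 0.0813 = 0.1084 ≈ 0.108
Degrees of freedom = 2 − 1 = 1; critical value at α = 0.05 is 3.841.
Since 0.108 < 3.841, we fail to reject the null hypothesis — the data are consistent with the 3:1 ratio.

0.108; consistent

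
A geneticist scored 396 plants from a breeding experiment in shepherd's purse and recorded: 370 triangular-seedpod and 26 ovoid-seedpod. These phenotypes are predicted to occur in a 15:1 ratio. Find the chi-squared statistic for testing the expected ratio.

Total ratio parts = 16. Expected numbers out of 396:
  triangular-seedpod: 396 × 15/16 = 371.25
  ovoid-seedpod: 396 × 1/16 = 24.75
χ² = Σ (O − E)² / E
  triangular-seedpod: (370 − 371.25)² / 371.25 = 0.0042
  ovoid-seedpod: (26 − 24.75)² / 24.75 = 0.0631
χ² = 0.0042 + 0.0631 = 0.0673 ≈ 0.067

0.067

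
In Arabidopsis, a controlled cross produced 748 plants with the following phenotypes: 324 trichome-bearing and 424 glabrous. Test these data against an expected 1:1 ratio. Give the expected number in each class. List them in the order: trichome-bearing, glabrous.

The 1:1 ratio has 2 parts, so with N = 748 the expected counts are:
  trichome-bearing: 748 × 1/2 = 374
  glabrous: 748 × 1/2 = 374

374, 374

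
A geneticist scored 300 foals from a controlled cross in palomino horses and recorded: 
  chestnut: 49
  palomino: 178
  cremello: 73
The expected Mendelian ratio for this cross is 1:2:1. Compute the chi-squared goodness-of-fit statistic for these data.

The 1:2:1 ratio has 4 parts, so with N = 300 the expected counts are:
  chestnut: 300 × 1/4 = 75
  palomino: 300 × 2/4 = 150
  cremello: 300 × 1/4 = 75
χ² = Σ (O − E)² / E
  chestnut: (49 − 75)² / 75 = 9.0133
  palomino: (178 − 150)² / 150 = 5.2267
  cremello: (73 − 75)² / 75 = 0.0533
χ² = 9.0133 + 5.2267 + 0.0533 = 14.2933 ≈ 14.293

14.293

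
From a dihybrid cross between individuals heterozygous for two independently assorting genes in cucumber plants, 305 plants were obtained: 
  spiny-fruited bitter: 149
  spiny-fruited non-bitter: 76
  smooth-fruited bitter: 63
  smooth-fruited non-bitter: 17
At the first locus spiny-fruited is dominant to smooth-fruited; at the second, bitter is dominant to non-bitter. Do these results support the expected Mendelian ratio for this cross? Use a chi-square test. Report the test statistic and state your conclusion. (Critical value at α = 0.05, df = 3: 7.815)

9.970; not consistent

A dihybrid F₂ with independent assortment and complete dominance at both loci gives a 9:3:3:1 phenotypic ratio.
Expected counts for N = 305 under a 9:3:3:1 ratio (total parts = 16):
  spiny-fruited bitter: 305 × 9/16 = 171.5625
  spiny-fruited non-bitter: 305 × 3/16 = 57.1875
  smooth-fruited bitter: 305 × 3/16 = 57.1875
  smooth-fruited non-bitter: 305 × 1/16 = 19.0625
χ² = Σ (O − E)² / E
  spiny-fruited bitter: (149 − 171.5625)² / 171.5625 = 2.9672
  spiny-fruited non-bitter: (76 − 57.1875)² / 57.1875 = 6.1886
  smooth-fruited bitter: (63 − 57.1875)² / 57.1875 = 0.5908
  smooth-fruited non-bitter: (17 − 19.0625)² / 19.0625 = 0.2232
χ² = 2.9672 + 6.1886 + 0.5908 + 0.2232 = 9.9698 ≈ 9.970
Degrees of freedom = 4 − 1 = 3; critical value at α = 0.05 is 7.815.
Since 9.970 > 7.815, we reject the null hypothesis — the data do not fit the 9:3:3:1 ratio.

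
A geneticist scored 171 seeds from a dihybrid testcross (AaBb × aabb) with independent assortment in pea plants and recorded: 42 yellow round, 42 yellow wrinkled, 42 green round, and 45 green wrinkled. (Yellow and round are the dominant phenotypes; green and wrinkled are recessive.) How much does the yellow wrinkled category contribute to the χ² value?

0.013

A dihybrid testcross with independent assortment gives a 1:1:1:1 ratio.
Under the 1:1:1:1 hypothesis (Σ ratio = 4, N = 171):
  yellow round: 171 × 1/4 = 42.75
  yellow wrinkled: 171 × 1/4 = 42.75
  green round: 171 × 1/4 = 42.75
  green wrinkled: 171 × 1/4 = 42.75
Contribution of yellow wrinkled: (42 − 42.75)² / 42.75 = 0.0132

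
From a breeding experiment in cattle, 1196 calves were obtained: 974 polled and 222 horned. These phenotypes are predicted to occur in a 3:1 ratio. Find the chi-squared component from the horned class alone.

The 3:1 ratio has 4 parts, so with N = 1196 the expected counts are:
  polled: 1196 × 3/4 = 897
  horned: 1196 × 1/4 = 299
Contribution of horned: (222 − 299)² / 299 = 19.8294

19.829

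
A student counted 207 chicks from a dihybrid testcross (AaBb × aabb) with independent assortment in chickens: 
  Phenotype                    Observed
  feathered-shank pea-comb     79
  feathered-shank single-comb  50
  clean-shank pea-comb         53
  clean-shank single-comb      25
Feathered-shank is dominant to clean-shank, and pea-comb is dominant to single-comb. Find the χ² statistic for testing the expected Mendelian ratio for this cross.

28.266

A dihybrid testcross with independent assortment gives a 1:1:1:1 ratio.
Under the 1:1:1:1 hypothesis (Σ ratio = 4, N = 207):
  feathered-shank pea-comb: 207 × 1/4 = 51.75
  feathered-shank single-comb: 207 × 1/4 = 51.75
  clean-shank pea-comb: 207 × 1/4 = 51.75
  clean-shank single-comb: 207 × 1/4 = 51.75
χ² = Σ (O − E)² / E
  feathered-shank pea-comb: (79 − 51.75)² / 51.75 = 14.3490
  feathered-shank single-comb: (50 − 51.75)² / 51.75 = 0.0592
  clean-shank pea-comb: (53 − 51.75)² / 51.75 = 0.0302
  clean-shank single-comb: (25 − 51.75)² / 51.75 = 13.8273
χ² = 14.3490 + 0.0592 + 0.0302 + 13.8273 = 28.2657 ≈ 28.266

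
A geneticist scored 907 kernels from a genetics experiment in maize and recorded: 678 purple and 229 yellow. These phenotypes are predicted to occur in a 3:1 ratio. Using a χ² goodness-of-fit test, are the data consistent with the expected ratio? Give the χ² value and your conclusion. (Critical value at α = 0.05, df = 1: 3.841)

The 3:1 ratio has 4 parts, so with N = 907 the expected counts are:
  purple: 907 × 3/4 = 680.25
  yellow: 907 × 1/4 = 226.75
χ² = Σ (O − E)² / E
  purple: (678 − 680.25)² / 680.25 = 0.0074
  yellow: (229 − 226.75)² / 226.75 = 0.0223
χ² = 0.0074 + 0.0223 = 0.0297 ≈ 0.030
Degrees of freedom = 2 − 1 = 1; critical value at α = 0.05 is 3.841.
Since 0.030 < 3.841, we fail to reject the null hypothesis — the data are consistent with the 3:1 ratio.

0.030; consistent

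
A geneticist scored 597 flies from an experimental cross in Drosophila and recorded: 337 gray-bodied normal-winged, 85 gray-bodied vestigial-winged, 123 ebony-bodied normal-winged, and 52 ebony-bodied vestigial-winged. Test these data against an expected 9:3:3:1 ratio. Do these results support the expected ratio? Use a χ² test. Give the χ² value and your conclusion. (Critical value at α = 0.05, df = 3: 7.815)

The 9:3:3:1 ratio has 16 parts, so with N = 597 the expected counts are:
  gray-bodied normal-winged: 597 × 9/16 = 335.8125
  gray-bodied vestigial-winged: 597 × 3/16 = 111.9375
  ebony-bodied normal-winged: 597 × 3/16 = 111.9375
  ebony-bodied vestigial-winged: 597 × 1/16 = 37.3125
χ² = Σ (O − E)² / E
  gray-bodied normal-winged: (337 − 335.8125)² / 335.8125 = 0.0042
  gray-bodied vestigial-winged: (85 − 111.9375)² / 111.9375 = 6.4824
  ebony-bodied normal-winged: (123 − 111.9375)² / 111.9375 = 1.0933
  ebony-bodied vestigial-winged: (52 − 37.3125)² / 37.3125 = 5.7815
χ² = 0.0042 + 6.4824 + 1.0933 + 5.7815 = 13.3614 ≈ 13.361
Degrees of freedom = 4 − 1 = 3; critical value at α = 0.05 is 7.815.
Since 13.361 > 7.815, we reject the null hypothesis — the data do not fit the 9:3:3:1 ratio.

13.361; not consistent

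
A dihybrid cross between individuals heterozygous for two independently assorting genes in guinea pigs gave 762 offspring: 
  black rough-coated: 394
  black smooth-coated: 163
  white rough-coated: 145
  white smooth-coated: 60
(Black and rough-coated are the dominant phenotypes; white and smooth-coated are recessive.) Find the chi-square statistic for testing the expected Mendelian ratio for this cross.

A dihybrid F₂ with independent assortment and complete dominance at both loci gives a 9:3:3:1 phenotypic ratio.
The 9:3:3:1 ratio has 16 parts, so with N = 762 the expected counts are:
  black rough-coated: 762 × 9/16 = 428.625
  black smooth-coated: 762 × 3/16 = 142.875
  white rough-coated: 762 × 3/16 = 142.875
  white smooth-coated: 762 × 1/16 = 47.625
χ² = Σ (O − E)² / E
  black rough-coated: (394 − 428.625)² / 428.625 = 2.7971
  black smooth-coated: (163 − 142.875)² / 142.875 = 2.8348
  white rough-coated: (145 − 142.875)² / 142.875 = 0.0316
  white smooth-coated: (60 − 47.625)² / 47.625 = 3.2156
χ² = 2.7971 + 2.8348 + 0.0316 + 3.2156 = 8.8791 ≈ 8.879

8.879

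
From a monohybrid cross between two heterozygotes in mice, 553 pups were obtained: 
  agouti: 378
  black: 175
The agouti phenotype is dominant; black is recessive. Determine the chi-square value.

13.025

For a monohybrid cross between heterozygotes with complete dominance, the expected phenotypic ratio is 3:1.
Under the 3:1 hypothesis (Σ ratio = 4, N = 553):
  agouti: 553 × 3/4 = 414.75
  black: 553 × 1/4 = 138.25
χ² = Σ (O − E)² / E
  agouti: (378 − 414.75)² / 414.75 = 3.2563
  black: (175 − 138.25)² / 138.25 = 9.7690
χ² = 3.2563 + 9.7690 = 13.0253 ≈ 13.025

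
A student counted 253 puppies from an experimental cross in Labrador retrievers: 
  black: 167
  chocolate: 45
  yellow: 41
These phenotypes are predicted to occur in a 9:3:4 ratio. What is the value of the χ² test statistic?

Expected counts for N = 253 under a 9:3:4 ratio (total parts = 16):
  black: 253 × 9/16 = 142.3125
  chocolate: 253 × 3/16 = 47.4375
  yellow: 253 × 4/16 = 63.25
χ² = Σ (O − E)² / E
  black: (167 − 142.3125)² / 142.3125 = 4.2826
  chocolate: (45 − 47.4375)² / 47.4375 = 0.1252
  yellow: (41 − 63.25)² / 63.25 = 7.8271
χ² = 4.2826 + 0.1252 + 7.8271 = 12.2349 ≈ 12.235

12.235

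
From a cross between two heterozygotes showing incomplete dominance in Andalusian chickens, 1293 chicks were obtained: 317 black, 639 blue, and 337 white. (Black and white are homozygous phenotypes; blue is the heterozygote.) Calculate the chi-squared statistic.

With incomplete dominance, a heterozygote × heterozygote cross gives a 1:2:1 phenotypic ratio.
Under the 1:2:1 hypothesis (Σ ratio = 4, N = 1293):
  black: 1293 × 1/4 = 323.25
  blue: 1293 × 2/4 = 646.5
  white: 1293 × 1/4 = 323.25
χ² = Σ (O − E)² / E
  black: (317 − 323.25)² / 323.25 = 0.1208
  blue: (639 − 646.5)² / 646.5 = 0.0870
  white: (337 − 323.25)² / 323.25 = 0.5849
χ² = 0.1208 + 0.0870 + 0.5849 = 0.7927 ≈ 0.793

0.793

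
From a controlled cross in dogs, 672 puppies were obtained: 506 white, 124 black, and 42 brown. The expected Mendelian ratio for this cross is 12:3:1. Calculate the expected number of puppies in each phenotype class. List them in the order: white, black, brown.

504, 126, 42

Under the 12:3:1 hypothesis (Σ ratio = 16, N = 672):
  white: 672 × 12/16 = 504
  black: 672 × 3/16 = 126
  brown: 672 × 1/16 = 42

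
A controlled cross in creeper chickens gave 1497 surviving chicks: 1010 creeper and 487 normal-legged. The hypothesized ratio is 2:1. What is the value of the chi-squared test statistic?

Total ratio parts = 3. Expected numbers out of 1497:
  creeper: 1497 × 2/3 = 998
  normal-legged: 1497 × 1/3 = 499
χ² = Σ (O − E)² / E
  creeper: (1010 − 998)² / 998 = 0.1443
  normal-legged: (487 − 499)² / 499 = 0.2886
χ² = 0.1443 + 0.2886 = 0.4329 ≈ 0.433

0.433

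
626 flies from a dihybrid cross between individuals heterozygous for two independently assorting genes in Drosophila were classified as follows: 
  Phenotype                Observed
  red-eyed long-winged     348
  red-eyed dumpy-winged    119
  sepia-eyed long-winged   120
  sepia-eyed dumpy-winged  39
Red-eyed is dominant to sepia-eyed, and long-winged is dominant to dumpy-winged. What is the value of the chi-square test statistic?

0.130

A dihybrid F₂ with independent assortment and complete dominance at both loci gives a 9:3:3:1 phenotypic ratio.
Expected counts for N = 626 under a 9:3:3:1 ratio (total parts = 16):
  red-eyed long-winged: 626 × 9/16 = 352.125
  red-eyed dumpy-winged: 626 × 3/16 = 117.375
  sepia-eyed long-winged: 626 × 3/16 = 117.375
  sepia-eyed dumpy-winged: 626 × 1/16 = 39.125
χ² = Σ (O − E)² / E
  red-eyed long-winged: (348 − 352.125)² / 352.125 = 0.0483
  red-eyed dumpy-winged: (119 − 117.375)² / 117.375 = 0.0225
  sepia-eyed long-winged: (120 − 117.375)² / 117.375 = 0.0587
  sepia-eyed dumpy-winged: (39 − 39.125)² / 39.125 = 0.0004
χ² = 0.0483 + 0.0225 + 0.0587 + 0.0004 = 0.1299 ≈ 0.130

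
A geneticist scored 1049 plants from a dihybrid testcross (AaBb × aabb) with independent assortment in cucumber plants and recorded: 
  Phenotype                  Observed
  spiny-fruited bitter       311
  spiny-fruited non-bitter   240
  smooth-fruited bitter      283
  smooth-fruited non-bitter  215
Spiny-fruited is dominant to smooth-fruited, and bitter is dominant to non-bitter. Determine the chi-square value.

21.105

A dihybrid testcross with independent assortment gives a 1:1:1:1 ratio.
Total ratio parts = 4. Expected numbers out of 1049:
  spiny-fruited bitter: 1049 × 1/4 = 262.25
  spiny-fruited non-bitter: 1049 × 1/4 = 262.25
  smooth-fruited bitter: 1049 × 1/4 = 262.25
  smooth-fruited non-bitter: 1049 × 1/4 = 262.25
χ² = Σ (O − E)² / E
  spiny-fruited bitter: (311 − 262.25)² / 262.25 = 9.0622
  spiny-fruited non-bitter: (240 − 262.25)² / 262.25 = 1.8878
  smooth-fruited bitter: (283 − 262.25)² / 262.25 = 1.6418
  smooth-fruited non-bitter: (215 − 262.25)² / 262.25 = 8.5131
χ² = 9.0622 + 1.8878 + 1.6418 + 8.5131 = 21.1049 ≈ 21.105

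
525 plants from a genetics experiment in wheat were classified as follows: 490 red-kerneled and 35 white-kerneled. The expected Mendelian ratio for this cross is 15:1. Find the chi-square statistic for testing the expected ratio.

The 15:1 ratio has 16 parts, so with N = 525 the expected counts are:
  red-kerneled: 525 × 15/16 = 492.1875
  white-kerneled: 525 × 1/16 = 32.8125
χ² = Σ (O − E)² / E
  red-kerneled: (490 − 492.1875)² / 492.1875 = 0.0097
  white-kerneled: (35 − 32.8125)² / 32.8125 = 0.1458
χ² = 0.0097 + 0.1458 = 0.1555 ≈ 0.156

0.156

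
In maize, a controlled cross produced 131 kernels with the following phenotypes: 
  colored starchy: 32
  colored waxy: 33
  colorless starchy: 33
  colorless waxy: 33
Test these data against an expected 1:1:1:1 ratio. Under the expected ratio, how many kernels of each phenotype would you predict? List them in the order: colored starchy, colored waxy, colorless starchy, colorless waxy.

Total ratio parts = 4. Expected numbers out of 131:
  colored starchy: 131 × 1/4 = 32.75
  colored waxy: 131 × 1/4 = 32.75
  colorless starchy: 131 × 1/4 = 32.75
  colorless waxy: 131 × 1/4 = 32.75

32.75, 32.75, 32.75, 32.75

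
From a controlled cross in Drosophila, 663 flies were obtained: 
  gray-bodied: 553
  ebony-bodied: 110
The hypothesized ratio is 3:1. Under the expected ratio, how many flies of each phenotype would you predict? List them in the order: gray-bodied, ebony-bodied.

497.25, 165.75

The 3:1 ratio has 4 parts, so with N = 663 the expected counts are:
  gray-bodied: 663 × 3/4 = 497.25
  ebony-bodied: 663 × 1/4 = 165.75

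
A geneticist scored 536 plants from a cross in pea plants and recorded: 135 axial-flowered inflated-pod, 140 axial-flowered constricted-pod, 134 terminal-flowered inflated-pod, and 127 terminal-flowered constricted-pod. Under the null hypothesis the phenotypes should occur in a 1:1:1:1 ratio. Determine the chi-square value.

Under the 1:1:1:1 hypothesis (Σ ratio = 4, N = 536):
  axial-flowered inflated-pod: 536 × 1/4 = 134
  axial-flowered constricted-pod: 536 × 1/4 = 134
  terminal-flowered inflated-pod: 536 × 1/4 = 134
  terminal-flowered constricted-pod: 536 × 1/4 = 134
χ² = Σ (O − E)² / E
  axial-flowered inflated-pod: (135 − 134)² / 134 = 0.0075
  axial-flowered constricted-pod: (140 − 134)² / 134 = 0.2687
  terminal-flowered inflated-pod: (134 − 134)² / 134 = 0.0000
  terminal-flowered constricted-pod: (127 − 134)² / 134 = 0.3657
χ² = 0.0075 + 0.2687 + 0.0000 + 0.3657 = 0.6419 ≈ 0.642

0.642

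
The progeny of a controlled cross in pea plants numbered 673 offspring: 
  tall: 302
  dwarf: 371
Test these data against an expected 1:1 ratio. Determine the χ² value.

Expected counts for N = 673 under a 1:1 ratio (total parts = 2):
  tall: 673 × 1/2 = 336.5
  dwarf: 673 × 1/2 = 336.5
χ² = Σ (O − E)² / E
  tall: (302 − 336.5)² / 336.5 = 3.5371
  dwarf: (371 − 336.5)² / 336.5 = 3.5371
χ² = 3.5371 + 3.5371 = 7.0742 ≈ 7.074

7.074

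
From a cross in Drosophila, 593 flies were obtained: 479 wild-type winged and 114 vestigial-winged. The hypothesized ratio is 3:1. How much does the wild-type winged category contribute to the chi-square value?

2.638

The 3:1 ratio has 4 parts, so with N = 593 the expected counts are:
  wild-type winged: 593 × 3/4 = 444.75
  vestigial-winged: 593 × 1/4 = 148.25
Contribution of wild-type winged: (479 − 444.75)² / 444.75 = 2.6376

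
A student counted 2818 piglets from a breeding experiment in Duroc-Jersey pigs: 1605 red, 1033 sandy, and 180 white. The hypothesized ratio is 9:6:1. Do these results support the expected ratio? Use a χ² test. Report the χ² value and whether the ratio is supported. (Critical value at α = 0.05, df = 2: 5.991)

0.868; consistent

Expected counts for N = 2818 under a 9:6:1 ratio (total parts = 16):
  red: 2818 × 9/16 = 1585.125
  sandy: 2818 × 6/16 = 1056.75
  white: 2818 × 1/16 = 176.125
χ² = Σ (O − E)² / E
  red: (1605 − 1585.125)² / 1585.125 = 0.2492
  sandy: (1033 − 1056.75)² / 1056.75 = 0.5338
  white: (180 − 176.125)² / 176.125 = 0.0853
χ² = 0.2492 + 0.5338 + 0.0853 = 0.8683 ≈ 0.868
Degrees of freedom = 3 − 1 = 2; critical value at α = 0.05 is 5.991.
Since 0.868 < 5.991, we fail to reject the null hypothesis — the data are consistent with the 9:6:1 ratio.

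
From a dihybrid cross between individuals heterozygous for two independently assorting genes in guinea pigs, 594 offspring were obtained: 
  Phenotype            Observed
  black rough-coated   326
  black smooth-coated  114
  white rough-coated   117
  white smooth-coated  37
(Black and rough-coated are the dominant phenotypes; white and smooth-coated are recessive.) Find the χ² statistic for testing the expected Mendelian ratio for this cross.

0.544

A dihybrid F₂ with independent assortment and complete dominance at both loci gives a 9:3:3:1 phenotypic ratio.
Under the 9:3:3:1 hypothesis (Σ ratio = 16, N = 594):
  black rough-coated: 594 × 9/16 = 334.125
  black smooth-coated: 594 × 3/16 = 111.375
  white rough-coated: 594 × 3/16 = 111.375
  white smooth-coated: 594 × 1/16 = 37.125
χ² = Σ (O − E)² / E
  black rough-coated: (326 − 334.125)² / 334.125 = 0.1976
  black smooth-coated: (114 − 111.375)² / 111.375 = 0.0619
  white rough-coated: (117 − 111.375)² / 111.375 = 0.2841
  white smooth-coated: (37 − 37.125)² / 37.125 = 0.0004
χ² = 0.1976 + 0.0619 + 0.2841 + 0.0004 = 0.544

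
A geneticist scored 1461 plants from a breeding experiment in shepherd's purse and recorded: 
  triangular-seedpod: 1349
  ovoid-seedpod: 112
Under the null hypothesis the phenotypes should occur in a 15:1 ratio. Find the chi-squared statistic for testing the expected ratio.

4.999

Expected counts for N = 1461 under a 15:1 ratio (total parts = 16):
  triangular-seedpod: 1461 × 15/16 = 1369.6875
  ovoid-seedpod: 1461 × 1/16 = 91.3125
χ² = Σ (O − E)² / E
  triangular-seedpod: (1349 − 1369.6875)² / 1369.6875 = 0.3125
  ovoid-seedpod: (112 − 91.3125)² / 91.3125 = 4.6869
χ² = 0.3125 + 4.6869 = 4.9994 ≈ 4.999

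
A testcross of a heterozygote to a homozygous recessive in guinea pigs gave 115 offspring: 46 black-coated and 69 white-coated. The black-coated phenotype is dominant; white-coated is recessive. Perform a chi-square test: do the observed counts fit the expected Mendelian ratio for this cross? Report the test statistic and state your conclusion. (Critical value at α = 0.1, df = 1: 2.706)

4.600; not consistent

A testcross of a heterozygote (Aa × aa) gives a 1:1 phenotypic ratio.
Expected counts for N = 115 under a 1:1 ratio (total parts = 2):
  black-coated: 115 × 1/2 = 57.5
  white-coated: 115 × 1/2 = 57.5
χ² = Σ (O − E)² / E
  black-coated: (46 − 57.5)² / 57.5 = 2.3000
  white-coated: (69 − 57.5)² / 57.5 = 2.3000
χ² = 2.3000 + 2.3000 = 4.600
Degrees of freedom = 2 − 1 = 1; critical value at α = 0.1 is 2.706.
Since 4.600 > 2.706, we reject the null hypothesis — the data do not fit the 1:1 ratio.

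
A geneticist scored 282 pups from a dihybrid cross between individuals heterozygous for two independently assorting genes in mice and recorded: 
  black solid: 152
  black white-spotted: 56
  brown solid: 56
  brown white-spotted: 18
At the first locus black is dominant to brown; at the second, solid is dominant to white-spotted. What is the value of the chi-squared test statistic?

0.654

A dihybrid F₂ with independent assortment and complete dominance at both loci gives a 9:3:3:1 phenotypic ratio.
The 9:3:3:1 ratio has 16 parts, so with N = 282 the expected counts are:
  black solid: 282 × 9/16 = 158.625
  black white-spotted: 282 × 3/16 = 52.875
  brown solid: 282 × 3/16 = 52.875
  brown white-spotted: 282 × 1/16 = 17.625
χ² = Σ (O − E)² / E
  black solid: (152 − 158.625)² / 158.625 = 0.2767
  black white-spotted: (56 − 52.875)² / 52.875 = 0.1847
  brown solid: (56 − 52.875)² / 52.875 = 0.1847
  brown white-spotted: (18 − 17.625)² / 17.625 = 0.0080
χ² = 0.2767 + 0.1847 + 0.1847 + 0.0080 = 0.6541 ≈ 0.654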